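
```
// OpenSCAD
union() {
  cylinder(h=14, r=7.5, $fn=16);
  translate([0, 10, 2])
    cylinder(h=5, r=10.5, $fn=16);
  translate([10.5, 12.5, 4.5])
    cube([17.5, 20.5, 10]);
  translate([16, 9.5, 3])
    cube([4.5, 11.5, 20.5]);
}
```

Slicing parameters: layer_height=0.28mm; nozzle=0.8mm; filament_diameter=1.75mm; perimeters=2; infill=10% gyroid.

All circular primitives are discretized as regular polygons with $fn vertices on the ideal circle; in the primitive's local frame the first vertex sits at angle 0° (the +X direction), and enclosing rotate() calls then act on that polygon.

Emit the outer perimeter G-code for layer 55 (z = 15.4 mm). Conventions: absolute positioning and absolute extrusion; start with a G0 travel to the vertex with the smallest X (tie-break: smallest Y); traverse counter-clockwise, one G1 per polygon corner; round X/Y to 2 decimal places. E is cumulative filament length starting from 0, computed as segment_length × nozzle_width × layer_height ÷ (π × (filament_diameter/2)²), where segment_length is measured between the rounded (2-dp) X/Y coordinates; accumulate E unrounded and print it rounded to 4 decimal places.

G0 X16.00 Y9.50 Z15.40
G1 X20.50 Y9.50 E0.4191
G1 X20.50 Y21.00 E1.4901
G1 X16.00 Y21.00 E1.9091
G1 X16.00 Y9.50 E2.9801

At z = 15.4 mm: the cylinder is absent (z outside [0, 14]); the cylinder at (0, 10) is not intersected at this z (z outside [2, 7]); the cube at (10.5, 12.5) is not intersected at this z (z outside [4.5, 14.5]); the 4.5×11.5 cube at (16, 9.5) contributes its full rectangle; Taking the union: only the 4.5×11.5 cube at (16, 9.5) is present, so the union is just that shape — 1 connected region. The outline is a single polygon with 4 vertices. Extrusion per mm of travel: 0.8 × 0.28 / (π × 0.875²) = 0.093128. Accumulating E over each segment gives final E = 2.9801.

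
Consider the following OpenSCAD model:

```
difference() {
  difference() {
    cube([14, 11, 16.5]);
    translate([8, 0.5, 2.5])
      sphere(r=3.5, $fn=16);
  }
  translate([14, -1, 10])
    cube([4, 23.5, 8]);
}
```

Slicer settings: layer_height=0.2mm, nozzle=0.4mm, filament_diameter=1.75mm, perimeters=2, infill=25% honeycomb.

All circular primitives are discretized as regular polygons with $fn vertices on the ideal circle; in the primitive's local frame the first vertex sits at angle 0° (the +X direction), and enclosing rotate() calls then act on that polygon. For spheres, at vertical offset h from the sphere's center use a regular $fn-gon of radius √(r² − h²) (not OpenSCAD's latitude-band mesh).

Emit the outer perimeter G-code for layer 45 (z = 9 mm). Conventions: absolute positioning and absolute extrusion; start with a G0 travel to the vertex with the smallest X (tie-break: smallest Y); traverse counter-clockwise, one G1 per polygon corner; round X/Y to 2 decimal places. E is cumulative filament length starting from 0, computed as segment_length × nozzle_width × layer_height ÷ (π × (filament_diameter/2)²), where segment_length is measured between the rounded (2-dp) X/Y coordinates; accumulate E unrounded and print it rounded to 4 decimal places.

G0 X0.00 Y0.00 Z9.00
G1 X14.00 Y0.00 E0.4656
G1 X14.00 Y11.00 E0.8315
G1 X0.00 Y11.00 E1.2971
G1 X0.00 Y0.00 E1.6630

At z = 9 mm: the cube is present — its section is the full 14×11 rectangle; the sphere at (8, 0.5) is not intersected at this z (|z−center|=6.500 > r=3.5); Taking the first minus the rest: none of the subtracted shapes is present at this height, so the 14×11 cube is unchanged — 1 connected region; the cube at (14, -1) is absent (z outside [10, 18]); After the difference (first − rest): none of the subtracted shapes is present at this height, so that combined region is unchanged — 1 connected region. The outline is a single polygon with 4 vertices. Extrusion per mm of travel: 0.4 × 0.2 / (π × 0.875²) = 0.033260. Accumulating E over each segment gives final E = 1.6630.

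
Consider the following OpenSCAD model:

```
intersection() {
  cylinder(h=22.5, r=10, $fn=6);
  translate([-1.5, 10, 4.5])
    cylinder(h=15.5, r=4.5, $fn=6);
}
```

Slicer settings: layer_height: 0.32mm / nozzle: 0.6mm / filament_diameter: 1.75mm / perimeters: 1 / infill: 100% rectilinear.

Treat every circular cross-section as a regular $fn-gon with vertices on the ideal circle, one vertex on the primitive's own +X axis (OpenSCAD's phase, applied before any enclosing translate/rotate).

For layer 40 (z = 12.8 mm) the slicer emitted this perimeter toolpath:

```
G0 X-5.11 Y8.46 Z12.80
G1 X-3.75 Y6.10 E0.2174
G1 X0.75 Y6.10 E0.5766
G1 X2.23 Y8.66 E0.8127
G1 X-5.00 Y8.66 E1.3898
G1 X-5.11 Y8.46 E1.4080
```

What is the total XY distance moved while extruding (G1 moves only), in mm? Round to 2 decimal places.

17.64 mm

Sum the Euclidean lengths of each G1 segment: total = 17.64 mm.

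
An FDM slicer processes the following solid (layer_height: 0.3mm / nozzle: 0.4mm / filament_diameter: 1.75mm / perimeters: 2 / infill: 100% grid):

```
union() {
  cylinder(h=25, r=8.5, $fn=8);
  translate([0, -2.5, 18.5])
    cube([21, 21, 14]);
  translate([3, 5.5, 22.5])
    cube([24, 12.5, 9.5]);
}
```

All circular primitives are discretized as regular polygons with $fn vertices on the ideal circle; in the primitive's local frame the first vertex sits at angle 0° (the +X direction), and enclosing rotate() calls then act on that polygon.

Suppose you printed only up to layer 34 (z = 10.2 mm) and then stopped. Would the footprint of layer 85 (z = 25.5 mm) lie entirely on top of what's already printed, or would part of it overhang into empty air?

part overhangs

Compare the two slices. At z = 10.2: the r=8.5 cylinder gives a regular 8-gon of circumradius 8.5 (constant along its height) (area = (8/2)·8.500²·sin(360°/8) = 204.35 mm²); the cube at (0, -2.5) does not reach this height (z outside [18.5, 32.5]); the cube at (3, 5.5) is not intersected at this z (z outside [22.5, 32]); Taking the union: only the r=8.5 cylinder is present, so the union is just that shape — area = 204.35 mm². At z = 25.5: the cylinder is not intersected at this z (z outside [0, 25]); the cube at (0, -2.5) (footprint 21×21) is included at this height (area 441.00 mm²); the cube at (3, 5.5) (footprint 24×12.5) is included at this height (area 300.00 mm²); Taking the union: the regions partially overlap — summed areas 741.00 mm² minus the doubly-counted overlap 225.00 mm² gives 516.00 mm² — area = 516.00 mm². Checking containment: at z = 25.5 the cross-section extends beyond the z = 10.2 cross-section by about 444.96 mm².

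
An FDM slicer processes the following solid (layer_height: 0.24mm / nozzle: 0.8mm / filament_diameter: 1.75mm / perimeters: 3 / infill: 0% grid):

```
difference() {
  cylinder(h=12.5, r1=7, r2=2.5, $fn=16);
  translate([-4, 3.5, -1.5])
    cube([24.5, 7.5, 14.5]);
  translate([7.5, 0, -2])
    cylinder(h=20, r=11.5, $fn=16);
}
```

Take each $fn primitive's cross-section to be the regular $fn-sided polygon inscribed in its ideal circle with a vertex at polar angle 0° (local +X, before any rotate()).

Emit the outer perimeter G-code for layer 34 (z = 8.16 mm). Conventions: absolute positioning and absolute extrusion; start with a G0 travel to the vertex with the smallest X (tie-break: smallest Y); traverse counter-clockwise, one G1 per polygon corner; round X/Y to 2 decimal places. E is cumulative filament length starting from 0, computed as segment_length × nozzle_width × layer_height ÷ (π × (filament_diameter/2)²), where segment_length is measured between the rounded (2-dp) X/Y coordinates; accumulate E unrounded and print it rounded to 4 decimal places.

G0 X-4.06 Y0.00 Z8.16
G1 X-3.75 Y-1.55 E0.1262
G1 X-3.66 Y-1.69 E0.1395
G1 X-4.00 Y0.00 E0.2771
G1 X-3.66 Y1.69 E0.4147
G1 X-3.75 Y1.55 E0.4280
G1 X-4.06 Y0.00 E0.5541

At z = 8.16 mm: the cone contributes a regular 16-gon of circumradius 4.062 (interpolated between r1=7 and r2=2.5 at t=0.653); the 24.5×7.5 cube at (-4, 3.5) contributes its full rectangle; the cylinder at (7.5, 0): section is a regular 16-gon, circumradius r=11.5; After the difference (first − rest): starting from the cone, the 24.5×7.5 cube at (-4, 3.5) partially overlaps it — only the 1.36 mm² overlap (of its 183.75 mm²) is removed, clipping the outline; the r=11.5 cylinder at (7.5, 0) partially overlaps it — only the 48.96 mm² overlap (of its 404.88 mm²) is removed, clipping the outline — 1 connected region. The outline is a single polygon with 6 vertices. Extrusion per mm of travel: 0.8 × 0.24 / (π × 0.875²) = 0.079824. Accumulating E over each segment gives final E = 0.5541.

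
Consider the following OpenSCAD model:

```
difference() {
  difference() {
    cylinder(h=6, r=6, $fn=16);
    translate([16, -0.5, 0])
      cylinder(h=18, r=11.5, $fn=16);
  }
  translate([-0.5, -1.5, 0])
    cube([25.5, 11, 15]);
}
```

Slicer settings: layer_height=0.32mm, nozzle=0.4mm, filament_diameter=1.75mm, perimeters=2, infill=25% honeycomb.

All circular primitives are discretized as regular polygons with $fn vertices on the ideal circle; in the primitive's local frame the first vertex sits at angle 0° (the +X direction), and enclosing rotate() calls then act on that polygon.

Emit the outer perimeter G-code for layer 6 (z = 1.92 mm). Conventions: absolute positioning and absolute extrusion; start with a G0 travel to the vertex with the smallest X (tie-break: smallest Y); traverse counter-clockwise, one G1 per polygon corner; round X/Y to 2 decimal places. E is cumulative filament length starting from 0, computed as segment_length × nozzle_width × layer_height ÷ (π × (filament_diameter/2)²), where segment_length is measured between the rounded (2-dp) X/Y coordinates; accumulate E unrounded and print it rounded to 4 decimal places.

At z = 1.92 mm: the r=6 cylinder contributes a regular 16-gon of circumradius 6; the cylinder at (16, -0.5): section is a regular 16-gon, circumradius r=11.5; Subtracting the remaining from the first: starting from the r=6 cylinder, the r=11.5 cylinder at (16, -0.5) partially overlaps it — only the 5.15 mm² overlap (of its 404.88 mm²) is removed, clipping the outline — 1 connected region; the cube at (-0.5, -1.5) (footprint 25.5×11) is included at this height; Taking the first minus the rest: starting from that combined region, the 25.5×11 cube at (-0.5, -1.5) partially overlaps it — only the 35.85 mm² overlap (of its 280.50 mm²) is removed, clipping the outline — 1 connected region. The outline is a single polygon with 14 vertices. Extrusion per mm of travel: 0.4 × 0.32 / (π × 0.875²) = 0.053216. Accumulating E over each segment gives final E = 2.0487.

G0 X-6.00 Y0.00 Z1.92
G1 X-5.54 Y-2.30 E0.1248
G1 X-4.24 Y-4.24 E0.2491
G1 X-2.30 Y-5.54 E0.3734
G1 X0.00 Y-6.00 E0.4982
G1 X2.30 Y-5.54 E0.6230
G1 X4.24 Y-4.24 E0.7473
G1 X5.01 Y-3.09 E0.8209
G1 X4.70 Y-1.50 E0.9071
G1 X-0.50 Y-1.50 E1.1839
G1 X-0.50 Y5.90 E1.5777
G1 X-2.30 Y5.54 E1.6754
G1 X-4.24 Y4.24 E1.7996
G1 X-5.54 Y2.30 E1.9239
G1 X-6.00 Y0.00 E2.0487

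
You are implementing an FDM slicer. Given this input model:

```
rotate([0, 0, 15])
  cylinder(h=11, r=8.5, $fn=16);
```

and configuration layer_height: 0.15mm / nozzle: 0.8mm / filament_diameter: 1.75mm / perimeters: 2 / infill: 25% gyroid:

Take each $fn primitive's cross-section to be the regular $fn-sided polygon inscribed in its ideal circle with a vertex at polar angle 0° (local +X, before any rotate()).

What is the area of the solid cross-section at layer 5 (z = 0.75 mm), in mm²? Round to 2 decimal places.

221.19 mm²

At z = 0.75 mm: the r=8.5 cylinder contributes a regular 16-gon of circumradius 8.5 (area = (16/2)·8.500²·sin(360°/16) = 221.19 mm²); (rotated 15° about Z; rotation is an isometry so areas/perimeters/island counts are preserved). Overall, the cross-section is a single solid region. Net area = 221.19 mm².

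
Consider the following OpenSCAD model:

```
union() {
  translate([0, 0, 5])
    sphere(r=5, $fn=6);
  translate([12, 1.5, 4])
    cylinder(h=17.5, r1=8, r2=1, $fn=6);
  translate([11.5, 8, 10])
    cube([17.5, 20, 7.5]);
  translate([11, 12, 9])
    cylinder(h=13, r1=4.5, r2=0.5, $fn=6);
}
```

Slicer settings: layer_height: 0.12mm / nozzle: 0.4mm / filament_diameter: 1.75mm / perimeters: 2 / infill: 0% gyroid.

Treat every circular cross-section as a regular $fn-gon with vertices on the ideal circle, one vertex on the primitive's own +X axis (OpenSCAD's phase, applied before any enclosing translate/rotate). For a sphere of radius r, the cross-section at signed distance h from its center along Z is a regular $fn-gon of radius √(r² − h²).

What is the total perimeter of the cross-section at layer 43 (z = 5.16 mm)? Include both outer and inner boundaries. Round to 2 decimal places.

At z = 5.16 mm: the r=5 sphere contributes a regular 6-gon of circumradius √(5²−0.16²) = 4.997 (perimeter = 2·6·4.997·sin(180°/6) = 29.98 mm); the cone at (12, 1.5): at t=0.066 of its height the radius interpolates to r₁+(r₂−r₁)t = 7.536, giving a regular 6-gon of that circumradius (perimeter = 2·6·7.536·sin(180°/6) = 45.22 mm); the cube at (11.5, 8) does not reach this height (z outside [10, 17.5]); the cone at (11, 12) is absent (z outside [9, 22]); Combining (union): the 2 present regions are separate (no shared area or edge), so areas and boundary lengths simply add and each stays a separate island — boundary = 75.20 mm. Overall, the cross-section has 2 separate islands. Total boundary length (outer) = 75.20 mm.

75.20 mm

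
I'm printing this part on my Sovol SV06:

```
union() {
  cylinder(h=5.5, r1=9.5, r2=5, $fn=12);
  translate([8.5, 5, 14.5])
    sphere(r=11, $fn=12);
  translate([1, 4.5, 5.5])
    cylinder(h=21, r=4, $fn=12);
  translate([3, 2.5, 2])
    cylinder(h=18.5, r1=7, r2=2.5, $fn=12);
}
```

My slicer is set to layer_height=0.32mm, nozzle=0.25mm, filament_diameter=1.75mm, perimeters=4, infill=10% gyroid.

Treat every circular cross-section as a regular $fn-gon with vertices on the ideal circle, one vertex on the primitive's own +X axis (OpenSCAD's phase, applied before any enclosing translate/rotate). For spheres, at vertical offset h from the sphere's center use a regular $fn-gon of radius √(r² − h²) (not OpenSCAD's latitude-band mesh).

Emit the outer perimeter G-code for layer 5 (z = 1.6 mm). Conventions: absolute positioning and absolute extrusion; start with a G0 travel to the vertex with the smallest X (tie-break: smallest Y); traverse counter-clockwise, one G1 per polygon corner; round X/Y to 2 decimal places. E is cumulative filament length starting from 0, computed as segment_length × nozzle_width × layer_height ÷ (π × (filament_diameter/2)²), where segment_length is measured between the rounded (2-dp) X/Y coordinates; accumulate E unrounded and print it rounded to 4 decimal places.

G0 X-8.19 Y0.00 Z1.60
G1 X-7.09 Y-4.10 E0.1412
G1 X-4.10 Y-7.09 E0.2818
G1 X0.00 Y-8.19 E0.4230
G1 X4.10 Y-7.09 E0.5642
G1 X7.09 Y-4.10 E0.7048
G1 X8.19 Y0.00 E0.8460
G1 X7.09 Y4.10 E0.9872
G1 X4.10 Y7.09 E1.1279
G1 X0.00 Y8.19 E1.2691
G1 X-4.10 Y7.09 E1.4102
G1 X-7.09 Y4.10 E1.5509
G1 X-8.19 Y0.00 E1.6921

At z = 1.6 mm: the cone (r1=9.5→r2=5) has section circumradius 8.191 here — a regular 12-gon; the sphere at (8.5, 5) is not intersected at this z (|z−center|=12.900 > r=11); the cylinder at (1, 4.5) is not intersected at this z (z outside [5.5, 26.5]); the cone at (3, 2.5) is not intersected at this z (z outside [2, 20.5]); Taking the union: only the cone is present, so the union is just that shape — 1 connected region. The outline is a single polygon with 12 vertices. Extrusion per mm of travel: 0.25 × 0.32 / (π × 0.875²) = 0.033260. Accumulating E over each segment gives final E = 1.6921.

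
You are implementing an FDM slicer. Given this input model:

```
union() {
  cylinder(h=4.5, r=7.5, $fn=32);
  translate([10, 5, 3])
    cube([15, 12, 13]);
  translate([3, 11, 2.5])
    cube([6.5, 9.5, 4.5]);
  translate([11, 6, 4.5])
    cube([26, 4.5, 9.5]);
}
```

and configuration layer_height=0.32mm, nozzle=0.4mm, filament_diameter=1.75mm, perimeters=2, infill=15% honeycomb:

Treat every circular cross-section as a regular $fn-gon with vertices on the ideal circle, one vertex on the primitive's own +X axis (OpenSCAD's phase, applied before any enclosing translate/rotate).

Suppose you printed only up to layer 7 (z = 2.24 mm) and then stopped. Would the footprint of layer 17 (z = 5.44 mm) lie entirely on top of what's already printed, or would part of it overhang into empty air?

part overhangs

Compare the two slices. At z = 2.24: the r=7.5 cylinder contributes a regular 32-gon of circumradius 7.5 (area = (32/2)·7.500²·sin(360°/32) = 175.58 mm²); the cube at (10, 5) is absent (z outside [3, 16]); the cube at (3, 11) does not reach this height (z outside [2.5, 7]); the cube at (11, 6) is absent (z outside [4.5, 14]); Taking the union: only the r=7.5 cylinder is present, so the union is just that shape — area = 175.58 mm². At z = 5.44: the cylinder is not intersected at this z (z outside [0, 4.5]); the cube at (10, 5) is present — its section is the full 15×12 rectangle (area 180.00 mm²); the 6.5×9.5 cube at (3, 11) contributes its full rectangle (area 61.75 mm²); the cube at (11, 6) is present — its section is the full 26×4.5 rectangle (area 117.00 mm²); Combining (union): the regions partially overlap — summed areas 358.75 mm² minus the doubly-counted overlap 63.00 mm² gives 295.75 mm² — area = 295.75 mm². Checking containment: at z = 5.44 the cross-section extends beyond the z = 2.24 cross-section by about 295.75 mm².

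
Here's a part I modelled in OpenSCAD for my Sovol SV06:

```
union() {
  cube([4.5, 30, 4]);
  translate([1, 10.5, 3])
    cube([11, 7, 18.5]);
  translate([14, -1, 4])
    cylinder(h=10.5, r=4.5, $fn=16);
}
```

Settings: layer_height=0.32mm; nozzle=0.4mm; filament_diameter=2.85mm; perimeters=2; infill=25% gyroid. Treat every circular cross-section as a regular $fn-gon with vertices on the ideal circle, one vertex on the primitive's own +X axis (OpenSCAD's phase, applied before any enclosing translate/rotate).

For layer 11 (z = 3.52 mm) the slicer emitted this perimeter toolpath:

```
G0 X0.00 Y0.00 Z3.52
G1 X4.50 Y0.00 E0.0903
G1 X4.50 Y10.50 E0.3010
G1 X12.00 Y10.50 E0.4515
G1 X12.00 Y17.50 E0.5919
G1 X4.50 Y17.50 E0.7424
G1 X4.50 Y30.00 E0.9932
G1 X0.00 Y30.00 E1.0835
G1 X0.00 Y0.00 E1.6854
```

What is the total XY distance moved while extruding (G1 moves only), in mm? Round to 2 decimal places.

84.00 mm

Sum the Euclidean lengths of each G1 segment: total = 84.00 mm.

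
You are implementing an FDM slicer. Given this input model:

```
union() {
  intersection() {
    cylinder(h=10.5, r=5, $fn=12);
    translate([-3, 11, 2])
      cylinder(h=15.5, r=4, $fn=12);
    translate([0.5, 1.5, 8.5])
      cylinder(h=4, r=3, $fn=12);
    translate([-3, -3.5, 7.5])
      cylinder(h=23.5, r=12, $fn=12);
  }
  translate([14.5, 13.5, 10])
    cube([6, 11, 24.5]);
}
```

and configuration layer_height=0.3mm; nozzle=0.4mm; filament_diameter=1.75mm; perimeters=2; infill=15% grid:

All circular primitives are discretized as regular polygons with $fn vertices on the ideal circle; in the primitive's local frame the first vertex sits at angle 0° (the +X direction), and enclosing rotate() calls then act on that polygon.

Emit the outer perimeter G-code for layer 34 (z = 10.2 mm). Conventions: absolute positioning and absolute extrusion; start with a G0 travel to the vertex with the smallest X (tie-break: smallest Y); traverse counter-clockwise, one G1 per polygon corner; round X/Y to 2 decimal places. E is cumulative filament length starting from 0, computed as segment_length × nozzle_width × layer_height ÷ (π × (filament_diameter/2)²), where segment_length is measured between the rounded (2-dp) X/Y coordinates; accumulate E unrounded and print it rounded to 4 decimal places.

G0 X14.50 Y13.50 Z10.20
G1 X20.50 Y13.50 E0.2993
G1 X20.50 Y24.50 E0.8481
G1 X14.50 Y24.50 E1.1475
G1 X14.50 Y13.50 E1.6963

At z = 10.2 mm: the cylinder: section is a regular 12-gon, circumradius r=5; the r=4 cylinder at (-3, 11) gives a regular 12-gon of circumradius 4 (constant along its height); the r=3 cylinder at (0.5, 1.5) gives a regular 12-gon of circumradius 3 (constant along its height); the cylinder at (-3, -3.5): section is a regular 12-gon, circumradius r=12; Taking the intersection: the r=4 cylinder at (-3, 11) does not overlap the r=5 cylinder (empty); the r=3 cylinder at (0.5, 1.5) does not overlap the running intersection (empty); the r=12 cylinder at (-3, -3.5) does not overlap the running intersection (empty) — nothing remains; the cube at (14.5, 13.5) (footprint 6×11) is included at this height; Taking the union: only the 6×11 cube at (14.5, 13.5) is present, so the union is just that shape — 1 connected region. The outline is a single polygon with 4 vertices. Extrusion per mm of travel: 0.4 × 0.3 / (π × 0.875²) = 0.049890. Accumulating E over each segment gives final E = 1.6963.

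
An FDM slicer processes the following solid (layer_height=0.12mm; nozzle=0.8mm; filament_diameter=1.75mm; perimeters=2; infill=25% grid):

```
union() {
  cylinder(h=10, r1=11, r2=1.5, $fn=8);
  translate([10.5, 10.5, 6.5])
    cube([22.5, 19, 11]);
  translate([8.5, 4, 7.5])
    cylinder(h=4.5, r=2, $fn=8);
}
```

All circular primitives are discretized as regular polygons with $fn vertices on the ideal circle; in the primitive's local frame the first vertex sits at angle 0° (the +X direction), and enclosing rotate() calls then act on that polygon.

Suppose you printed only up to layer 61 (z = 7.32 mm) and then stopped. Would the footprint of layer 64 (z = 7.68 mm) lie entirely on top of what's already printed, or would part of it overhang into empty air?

Compare the two slices. At z = 7.32: the cone contributes a regular 8-gon of circumradius 4.046 (interpolated between r1=11 and r2=1.5 at t=0.732) (area = (8/2)·4.046²·sin(360°/8) = 46.30 mm²); the cube at (10.5, 10.5) is present — its section is the full 22.5×19 rectangle (area 427.50 mm²); the cylinder at (8.5, 4) is not intersected at this z (z outside [7.5, 12]); Taking the union: the 2 present regions are separate (no shared area or edge), so areas and boundary lengths simply add and each stays a separate island — area = 473.80 mm². At z = 7.68: the cone (r1=11→r2=1.5) has section circumradius 3.704 here — a regular 8-gon (area = (8/2)·3.704²·sin(360°/8) = 38.80 mm²); the 22.5×19 cube at (10.5, 10.5) contributes its full rectangle (area 427.50 mm²); the r=2 cylinder at (8.5, 4) contributes a regular 8-gon of circumradius 2 (area = (8/2)·2.000²·sin(360°/8) = 11.31 mm²); Combining (union): the 3 present regions are separate (no shared area or edge), so areas and boundary lengths simply add and each stays a separate island — area = 477.62 mm². Checking containment: at z = 7.68 the cross-section extends beyond the z = 7.32 cross-section by about 11.31 mm².

part overhangs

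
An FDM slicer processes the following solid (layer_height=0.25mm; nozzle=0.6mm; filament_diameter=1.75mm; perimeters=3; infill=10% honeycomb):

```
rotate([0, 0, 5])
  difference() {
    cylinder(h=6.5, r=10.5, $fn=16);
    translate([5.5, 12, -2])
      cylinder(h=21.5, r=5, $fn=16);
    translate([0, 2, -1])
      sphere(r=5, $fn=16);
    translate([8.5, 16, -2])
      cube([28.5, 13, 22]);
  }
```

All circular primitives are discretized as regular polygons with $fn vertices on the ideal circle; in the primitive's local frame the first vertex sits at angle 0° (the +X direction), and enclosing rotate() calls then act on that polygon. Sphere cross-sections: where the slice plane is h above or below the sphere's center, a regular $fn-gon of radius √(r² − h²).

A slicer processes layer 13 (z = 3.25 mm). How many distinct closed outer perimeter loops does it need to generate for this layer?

At z = 3.25 mm: the r=10.5 cylinder gives a regular 16-gon of circumradius 10.5 (constant along its height); the cylinder at (5.5, 12): section is a regular 16-gon, circumradius r=5; the sphere at (0, 2): section is a regular 16-gon, circumradius = √(r²−h²) = √(5²−4.25²) = 2.634; the 28.5×13 cube at (8.5, 16) contributes its full rectangle; After the difference (first − rest): starting from the r=10.5 cylinder, the r=5 cylinder at (5.5, 12) partially overlaps it — only the 10.09 mm² overlap (of its 76.54 mm²) is removed, clipping the outline; the r=5 sphere at (0, 2) lies wholly inside it (removes its full 21.24 mm² and its 16.44 mm outline becomes a hole wall); the 28.5×13 cube at (8.5, 16) misses the remaining region (no effect) — 1 connected region with 1 hole; (whole slice rotated 5° about Z — lengths, areas and connectivity unchanged). The result has 1 disconnected region.

1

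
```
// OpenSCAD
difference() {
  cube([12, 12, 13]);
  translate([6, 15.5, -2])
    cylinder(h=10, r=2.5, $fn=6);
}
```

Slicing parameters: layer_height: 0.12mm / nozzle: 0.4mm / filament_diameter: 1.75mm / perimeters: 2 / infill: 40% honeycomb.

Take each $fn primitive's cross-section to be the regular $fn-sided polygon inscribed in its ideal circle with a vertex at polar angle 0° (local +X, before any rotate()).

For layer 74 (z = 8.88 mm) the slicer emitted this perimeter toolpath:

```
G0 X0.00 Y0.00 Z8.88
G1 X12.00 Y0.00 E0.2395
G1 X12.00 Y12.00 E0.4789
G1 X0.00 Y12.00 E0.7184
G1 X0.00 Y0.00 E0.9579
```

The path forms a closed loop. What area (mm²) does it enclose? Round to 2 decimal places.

144.00 mm²

Apply the shoelace formula to the sequence of (X, Y) vertices; enclosed area = 144.00 mm².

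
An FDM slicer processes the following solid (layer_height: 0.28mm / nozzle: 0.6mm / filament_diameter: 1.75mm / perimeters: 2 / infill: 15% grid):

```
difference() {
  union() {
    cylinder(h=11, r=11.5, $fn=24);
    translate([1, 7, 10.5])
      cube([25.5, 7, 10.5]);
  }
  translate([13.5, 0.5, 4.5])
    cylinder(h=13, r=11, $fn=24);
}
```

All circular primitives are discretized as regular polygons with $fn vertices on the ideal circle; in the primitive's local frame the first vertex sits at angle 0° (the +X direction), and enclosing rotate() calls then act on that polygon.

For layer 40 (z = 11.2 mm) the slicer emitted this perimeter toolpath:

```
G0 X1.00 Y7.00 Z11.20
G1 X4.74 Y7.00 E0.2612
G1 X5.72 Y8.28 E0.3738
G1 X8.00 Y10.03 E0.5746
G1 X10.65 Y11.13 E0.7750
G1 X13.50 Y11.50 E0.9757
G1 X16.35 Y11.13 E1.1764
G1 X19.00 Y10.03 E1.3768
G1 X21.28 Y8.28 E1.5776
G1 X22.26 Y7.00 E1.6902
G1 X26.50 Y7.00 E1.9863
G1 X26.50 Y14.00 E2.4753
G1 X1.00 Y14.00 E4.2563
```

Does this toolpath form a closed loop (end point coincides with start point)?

Start point (G0): (1.00, 7.00). End point (last G1): the path does not return to the start — open.

no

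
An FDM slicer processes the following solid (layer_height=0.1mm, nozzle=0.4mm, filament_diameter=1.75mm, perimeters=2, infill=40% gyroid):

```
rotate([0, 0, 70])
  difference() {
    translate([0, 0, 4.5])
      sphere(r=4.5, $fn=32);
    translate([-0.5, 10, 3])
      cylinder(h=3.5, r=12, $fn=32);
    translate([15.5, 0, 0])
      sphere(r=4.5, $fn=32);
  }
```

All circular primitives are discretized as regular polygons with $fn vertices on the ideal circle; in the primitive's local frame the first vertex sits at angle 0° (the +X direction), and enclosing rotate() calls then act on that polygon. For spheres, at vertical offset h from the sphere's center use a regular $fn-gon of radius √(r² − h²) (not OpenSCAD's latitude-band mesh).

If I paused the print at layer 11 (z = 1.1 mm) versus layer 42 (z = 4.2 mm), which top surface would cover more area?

Layer 11 (z = 1.1): the sphere: section is a regular 32-gon, circumradius = √(r²−h²) = √(4.5²−3.4²) = 2.948 (area = (32/2)·2.948²·sin(360°/32) = 27.13 mm²); the cylinder at (-0.5, 10) does not reach this height (z outside [3, 6.5]); the sphere at (15.5, 0): section is a regular 32-gon, circumradius = √(r²−h²) = √(4.5²−1.1²) = 4.363 (area = (32/2)·4.363²·sin(360°/32) = 59.43 mm²); Subtracting the remaining from the first: starting from the r=4.5 sphere (27.13 mm²), the r=4.5 sphere at (15.5, 0) misses the remaining region (no effect) — area = 27.13 mm²; (whole slice rotated 70° about Z — lengths, areas and connectivity unchanged). So its area = 27.13 mm². Layer 42 (z = 4.2): the sphere: section is a regular 32-gon, circumradius = √(r²−h²) = √(4.5²−0.3²) = 4.490 (area = (32/2)·4.490²·sin(360°/32) = 62.93 mm²); the cylinder at (-0.5, 10): section is a regular 32-gon, circumradius r=12 (area = (32/2)·12.000²·sin(360°/32) = 449.49 mm²); the r=4.5 sphere at (15.5, 0) slices to a regular 32-gon of circumradius 1.616 (√(r²−h²) with h=4.2 from center) (area = (32/2)·1.616²·sin(360°/32) = 8.15 mm²); Subtracting the remaining from the first: starting from the r=4.5 sphere (62.93 mm²), the r=12 cylinder at (-0.5, 10) partially overlaps it — only the 46.26 mm² overlap (of its 449.49 mm²) is removed, clipping the outline; the r=4.5 sphere at (15.5, 0) misses the remaining region (no effect) — area = 16.67 mm²; (rotated 70° about Z; rotation is an isometry so areas/perimeters/island counts are preserved). So its area = 16.67 mm². Layer 11 is larger (27.13 vs 16.67 mm²).

layer 11 (z = 1.1 mm)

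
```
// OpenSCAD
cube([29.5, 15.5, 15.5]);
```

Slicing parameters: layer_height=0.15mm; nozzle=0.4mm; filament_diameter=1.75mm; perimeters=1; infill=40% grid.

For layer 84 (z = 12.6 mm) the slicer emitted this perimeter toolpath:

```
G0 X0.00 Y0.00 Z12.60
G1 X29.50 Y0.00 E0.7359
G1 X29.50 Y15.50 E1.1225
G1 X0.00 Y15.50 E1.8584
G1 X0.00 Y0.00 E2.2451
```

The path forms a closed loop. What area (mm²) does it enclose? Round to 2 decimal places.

Apply the shoelace formula to the sequence of (X, Y) vertices; enclosed area = 457.25 mm².

457.25 mm²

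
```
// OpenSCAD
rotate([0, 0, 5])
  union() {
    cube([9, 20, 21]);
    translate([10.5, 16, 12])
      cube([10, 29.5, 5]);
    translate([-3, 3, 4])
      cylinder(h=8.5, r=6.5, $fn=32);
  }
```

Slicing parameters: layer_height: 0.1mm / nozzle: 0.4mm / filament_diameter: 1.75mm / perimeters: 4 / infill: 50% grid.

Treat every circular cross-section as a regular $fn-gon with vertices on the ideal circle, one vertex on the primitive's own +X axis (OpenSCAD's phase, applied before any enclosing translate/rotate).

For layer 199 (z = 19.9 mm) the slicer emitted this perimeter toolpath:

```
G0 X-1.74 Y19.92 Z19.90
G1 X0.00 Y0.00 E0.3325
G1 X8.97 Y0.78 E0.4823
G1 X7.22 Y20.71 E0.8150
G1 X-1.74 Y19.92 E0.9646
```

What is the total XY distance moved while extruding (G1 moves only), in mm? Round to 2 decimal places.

Sum the Euclidean lengths of each G1 segment: total = 58.00 mm.

58.00 mm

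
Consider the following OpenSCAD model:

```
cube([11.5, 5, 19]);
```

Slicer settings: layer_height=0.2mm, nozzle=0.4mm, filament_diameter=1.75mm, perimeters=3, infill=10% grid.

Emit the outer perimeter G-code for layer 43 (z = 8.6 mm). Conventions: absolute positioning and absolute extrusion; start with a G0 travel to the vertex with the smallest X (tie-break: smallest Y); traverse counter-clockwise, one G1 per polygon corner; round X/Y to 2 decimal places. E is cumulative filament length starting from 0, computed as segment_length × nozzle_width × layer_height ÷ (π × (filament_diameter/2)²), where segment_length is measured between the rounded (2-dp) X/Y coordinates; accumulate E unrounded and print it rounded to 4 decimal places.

At z = 8.6 mm: the 11.5×5 cube contributes its full rectangle. The outline is a single polygon with 4 vertices. Extrusion per mm of travel: 0.4 × 0.2 / (π × 0.875²) = 0.033260. Accumulating E over each segment gives final E = 1.0976.

G0 X0.00 Y0.00 Z8.60
G1 X11.50 Y0.00 E0.3825
G1 X11.50 Y5.00 E0.5488
G1 X0.00 Y5.00 E0.9313
G1 X0.00 Y0.00 E1.0976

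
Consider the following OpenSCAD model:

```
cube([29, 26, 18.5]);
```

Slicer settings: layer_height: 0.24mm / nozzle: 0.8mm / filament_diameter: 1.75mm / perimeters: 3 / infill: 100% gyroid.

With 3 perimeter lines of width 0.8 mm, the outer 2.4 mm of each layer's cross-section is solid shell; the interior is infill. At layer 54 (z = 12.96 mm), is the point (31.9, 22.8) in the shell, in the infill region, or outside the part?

At z = 12.96 mm: the cube (footprint 29×26) is included at this height. Overall, the cross-section is a single solid region. The nearest boundary edge runs (29.00, 0.00)→(29.00, 26.00); distance from the point to it = 2.90 mm. The point is not inside any of the regions above, so it lies outside the cross-section (2.90 mm from the nearest boundary).

outside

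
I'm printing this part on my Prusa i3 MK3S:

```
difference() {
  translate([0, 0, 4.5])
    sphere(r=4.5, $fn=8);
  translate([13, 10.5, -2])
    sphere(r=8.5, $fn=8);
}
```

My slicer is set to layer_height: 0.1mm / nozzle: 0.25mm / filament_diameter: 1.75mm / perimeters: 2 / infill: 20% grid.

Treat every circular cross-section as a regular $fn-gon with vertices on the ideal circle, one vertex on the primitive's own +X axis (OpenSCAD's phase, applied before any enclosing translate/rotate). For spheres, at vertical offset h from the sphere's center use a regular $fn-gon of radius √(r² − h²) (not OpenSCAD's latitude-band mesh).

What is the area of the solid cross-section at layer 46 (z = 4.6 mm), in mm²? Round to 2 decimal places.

57.25 mm²

At z = 4.6 mm: the r=4.5 sphere slices to a regular 8-gon of circumradius 4.499 (√(r²−h²) with h=0.1 from center) (area = (8/2)·4.499²·sin(360°/8) = 57.25 mm²); the sphere at (13, 10.5): section is a regular 8-gon, circumradius = √(r²−h²) = √(8.5²−6.6²) = 5.356 (area = (8/2)·5.356²·sin(360°/8) = 81.15 mm²); Taking the first minus the rest: starting from the r=4.5 sphere (57.25 mm²), the r=8.5 sphere at (13, 10.5) misses the remaining region (no effect) — area = 57.25 mm². Overall, the cross-section is a single solid region. Net area = 57.25 mm².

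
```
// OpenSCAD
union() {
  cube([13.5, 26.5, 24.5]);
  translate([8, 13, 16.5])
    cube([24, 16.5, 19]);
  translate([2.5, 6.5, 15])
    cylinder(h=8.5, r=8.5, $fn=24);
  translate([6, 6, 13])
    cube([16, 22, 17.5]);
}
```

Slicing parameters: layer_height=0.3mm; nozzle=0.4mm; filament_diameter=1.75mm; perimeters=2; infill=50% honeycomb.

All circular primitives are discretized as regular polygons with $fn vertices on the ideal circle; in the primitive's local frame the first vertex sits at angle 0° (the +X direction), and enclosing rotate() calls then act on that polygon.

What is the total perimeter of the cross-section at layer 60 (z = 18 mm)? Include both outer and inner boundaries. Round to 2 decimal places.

130.48 mm

At z = 18 mm: the 13.5×26.5 cube contributes its full rectangle (perimeter 80.00 mm); the 24×16.5 cube at (8, 13) contributes its full rectangle (perimeter 81.00 mm); the r=8.5 cylinder at (2.5, 6.5) gives a regular 24-gon of circumradius 8.5 (constant along its height) (perimeter = 2·24·8.500·sin(180°/24) = 53.25 mm); the cube at (6, 6) (footprint 16×22) is included at this height (perimeter 76.00 mm); Combining (union): the regions partially overlap (shared area 505.82 mm²), so the edge portions inside another operand are dropped and the merged outline is re-measured after clipping — boundary = 130.48 mm. Overall, the cross-section is a single solid region. Total boundary length (outer) = 130.48 mm.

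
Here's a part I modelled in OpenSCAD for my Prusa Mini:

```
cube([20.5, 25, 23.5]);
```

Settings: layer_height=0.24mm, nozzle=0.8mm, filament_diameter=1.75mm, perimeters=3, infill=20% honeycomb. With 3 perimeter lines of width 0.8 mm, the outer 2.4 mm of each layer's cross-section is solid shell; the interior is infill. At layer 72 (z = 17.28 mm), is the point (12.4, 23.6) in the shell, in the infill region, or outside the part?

shell

At z = 17.28 mm: the cube (footprint 20.5×25) is included at this height. Overall, the cross-section is a single solid region. The nearest boundary edge runs (20.50, 25.00)→(0.00, 25.00); distance from the point to it = 1.40 mm. The point is inside the cross-section, 1.40 mm from the nearest boundary — within the 2.4 mm shell band (3 × 0.8).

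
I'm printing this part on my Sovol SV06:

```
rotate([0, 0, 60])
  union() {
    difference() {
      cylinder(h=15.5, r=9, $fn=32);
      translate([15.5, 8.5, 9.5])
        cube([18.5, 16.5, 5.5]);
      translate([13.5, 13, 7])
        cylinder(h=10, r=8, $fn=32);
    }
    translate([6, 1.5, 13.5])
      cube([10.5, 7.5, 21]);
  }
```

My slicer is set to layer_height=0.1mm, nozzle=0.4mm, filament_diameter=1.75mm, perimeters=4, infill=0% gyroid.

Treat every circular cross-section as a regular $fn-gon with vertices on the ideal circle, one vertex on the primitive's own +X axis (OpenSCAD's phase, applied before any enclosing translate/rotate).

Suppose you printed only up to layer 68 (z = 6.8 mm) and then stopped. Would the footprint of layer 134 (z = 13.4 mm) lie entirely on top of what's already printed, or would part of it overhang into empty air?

entirely on top

Compare the two slices. At z = 6.8: the r=9 cylinder gives a regular 32-gon of circumradius 9 (constant along its height) (area = (32/2)·9.000²·sin(360°/32) = 252.84 mm²); the cube at (15.5, 8.5) is not intersected at this z (z outside [9.5, 15]); the cylinder at (13.5, 13) does not reach this height (z outside [7, 17]); Subtracting the remaining from the first: none of the subtracted shapes is present at this height, so the r=9 cylinder is unchanged — area = 252.84 mm²; the cube at (6, 1.5) does not reach this height (z outside [13.5, 34.5]); Taking the union: only that combined region is present, so the union is just that shape — area = 252.84 mm²; (rotated 60° about Z; rotation is an isometry so areas/perimeters/island counts are preserved). At z = 13.4: the r=9 cylinder gives a regular 32-gon of circumradius 9 (constant along its height) (area = (32/2)·9.000²·sin(360°/32) = 252.84 mm²); the cube at (15.5, 8.5) is present — its section is the full 18.5×16.5 rectangle (area 305.25 mm²); the r=8 cylinder at (13.5, 13) contributes a regular 32-gon of circumradius 8 (area = (32/2)·8.000²·sin(360°/32) = 199.77 mm²); After the difference (first − rest): starting from the r=9 cylinder (252.84 mm²), the 18.5×16.5 cube at (15.5, 8.5) misses the remaining region (no effect); the r=8 cylinder at (13.5, 13) misses the remaining region (no effect) — area = 252.84 mm²; the cube at (6, 1.5) is absent (z outside [13.5, 34.5]); Merging all regions: only the result so far is present, so the union is just that shape — area = 252.84 mm²; (whole slice rotated 60° about Z — lengths, areas and connectivity unchanged). Checking containment: the cross-section at z = 13.4 is a subset of the cross-section at z = 6.8.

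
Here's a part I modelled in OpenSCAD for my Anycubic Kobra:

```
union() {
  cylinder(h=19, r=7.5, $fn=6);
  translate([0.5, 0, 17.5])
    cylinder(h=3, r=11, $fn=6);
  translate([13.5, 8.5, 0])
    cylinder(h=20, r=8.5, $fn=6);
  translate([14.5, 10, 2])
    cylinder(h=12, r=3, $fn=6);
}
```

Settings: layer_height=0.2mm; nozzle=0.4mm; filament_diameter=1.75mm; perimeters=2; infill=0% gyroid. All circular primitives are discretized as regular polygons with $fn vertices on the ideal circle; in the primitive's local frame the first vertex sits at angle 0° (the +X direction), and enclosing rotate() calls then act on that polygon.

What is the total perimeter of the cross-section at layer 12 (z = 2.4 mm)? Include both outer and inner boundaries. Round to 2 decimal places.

96.00 mm

At z = 2.4 mm: the r=7.5 cylinder gives a regular 6-gon of circumradius 7.5 (constant along its height) (perimeter = 2·6·7.500·sin(180°/6) = 45.00 mm); the cylinder at (0.5, 0) is absent (z outside [17.5, 20.5]); the r=8.5 cylinder at (13.5, 8.5) gives a regular 6-gon of circumradius 8.5 (constant along its height) (perimeter = 2·6·8.500·sin(180°/6) = 51.00 mm); the r=3 cylinder at (14.5, 10) contributes a regular 6-gon of circumradius 3 (perimeter = 2·6·3.000·sin(180°/6) = 18.00 mm); Combining (union): the regions partially overlap (shared area 23.38 mm²), so the edge portions inside another operand are dropped and the merged outline is re-measured after clipping — boundary = 96.00 mm. Overall, the cross-section has 2 separate islands. Total boundary length (outer) = 96.00 mm.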